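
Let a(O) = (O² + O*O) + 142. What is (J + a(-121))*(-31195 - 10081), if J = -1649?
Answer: -1146440900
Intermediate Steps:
a(O) = 142 + 2*O² (a(O) = (O² + O²) + 142 = 2*O² + 142 = 142 + 2*O²)
(J + a(-121))*(-31195 - 10081) = (-1649 + (142 + 2*(-121)²))*(-31195 - 10081) = (-1649 + (142 + 2*14641))*(-41276) = (-1649 + (142 + 29282))*(-41276) = (-1649 + 29424)*(-41276) = 27775*(-41276) = -1146440900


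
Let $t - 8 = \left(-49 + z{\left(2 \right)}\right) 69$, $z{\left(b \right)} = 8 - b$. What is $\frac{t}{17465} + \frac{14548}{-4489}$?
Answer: $- \frac{267363771}{78400385} \approx -3.4102$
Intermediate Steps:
$t = -2959$ ($t = 8 + \left(-49 + \left(8 - 2\right)\right) 69 = 8 + \left(-49 + 6\right) 69 = 8 - 2967 = -2959$)
$\frac{t}{17465} + \frac{14548}{-4489} = - \frac{2959}{17465} + \frac{14548}{-4489} = \left(-2959\right) \frac{1}{17465} + 14548 \left(- \frac{1}{4489}\right) = - \frac{2959}{17465} - \frac{14548}{4489} = - \frac{267363771}{78400385}$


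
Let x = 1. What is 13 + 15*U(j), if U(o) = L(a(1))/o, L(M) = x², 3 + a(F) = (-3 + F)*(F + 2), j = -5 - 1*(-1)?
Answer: 37/4 ≈ 9.2500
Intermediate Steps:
j = -4 (j = -5 + 1 = -4)
a(F) = -3 + (-3 + F)*(2 + F) (a(F) = -3 + (-3 + F)*(F + 2) = -3 + (-3 + F)*(2 + F))
L(M) = 1 (L(M) = 1² = 1)
U(o) = 1/o
13 + 15*U(j) = 13 + 15/(-4) = 13 + 15*(-¼) = 13 - 15/4 = 37/4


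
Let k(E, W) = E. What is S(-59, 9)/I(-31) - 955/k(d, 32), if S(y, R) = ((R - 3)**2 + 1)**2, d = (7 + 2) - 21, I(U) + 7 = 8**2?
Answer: 23621/228 ≈ 103.60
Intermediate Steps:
I(U) = 57 (I(U) = -7 + 8**2 = -7 + 64 = 57)
d = -12 (d = 9 - 21 = -12)
S(y, R) = (1 + (-3 + R)**2)**2 (S(y, R) = ((-3 + R)**2 + 1)**2 = (1 + (-3 + R)**2)**2)
S(-59, 9)/I(-31) - 955/k(d, 32) = (1 + (-3 + 9)**2)**2/57 - 955/(-12) = (1 + 6**2)**2*(1/57) - 955*(-1/12) = (1 + 36)**2*(1/57) + 955/12 = 37**2*(1/57) + 955/12 = 1369*(1/57) + 955/12 = 1369/57 + 955/12 = 23621/228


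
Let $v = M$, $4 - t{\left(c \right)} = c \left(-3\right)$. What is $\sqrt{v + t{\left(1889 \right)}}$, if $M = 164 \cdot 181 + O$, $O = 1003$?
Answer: $7 \sqrt{742} \approx 190.68$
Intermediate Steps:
$t{\left(c \right)} = 4 + 3 c$ ($t{\left(c \right)} = 4 - c \left(-3\right) = 4 - - 3 c = 4 + 3 c$)
$M = 30687$ ($M = 164 \cdot 181 + 1003 = 29684 + 1003 = 30687$)
$v = 30687$
$\sqrt{v + t{\left(1889 \right)}} = \sqrt{30687 + \left(4 + 3 \cdot 1889\right)} = \sqrt{30687 + \left(4 + 5667\right)} = \sqrt{30687 + 5671} = \sqrt{36358} = 7 \sqrt{742}$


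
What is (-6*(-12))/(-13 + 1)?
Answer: -6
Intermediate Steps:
(-6*(-12))/(-13 + 1) = 72/(-12) = 72*(-1/12) = -6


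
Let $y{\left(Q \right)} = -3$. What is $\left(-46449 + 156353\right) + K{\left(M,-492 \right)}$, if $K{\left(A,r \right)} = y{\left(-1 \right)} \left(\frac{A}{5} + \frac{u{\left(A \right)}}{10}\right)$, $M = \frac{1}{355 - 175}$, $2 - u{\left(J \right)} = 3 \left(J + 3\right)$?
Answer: $\frac{65943661}{600} \approx 1.0991 \cdot 10^{5}$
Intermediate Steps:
$u{\left(J \right)} = -7 - 3 J$ ($u{\left(J \right)} = 2 - 3 \left(J + 3\right) = 2 - 3 \left(3 + J\right) = 2 - \left(9 + 3 J\right) = -7 - 3 J$)
$M = \frac{1}{180} \approx 0.0055556$
$K{\left(A,r \right)} = \frac{21}{10} + \frac{3 A}{10}$ ($K{\left(A,r \right)} = - 3 \left(\frac{A}{5} + \frac{-7 - 3 A}{10}\right) = - 3 \left(A \frac{1}{5} + \left(-7 - 3 A\right) \frac{1}{10}\right) = - 3 \left(\frac{A}{5} - \left(\frac{7}{10} + \frac{3 A}{10}\right)\right) = - 3 \left(- \frac{7}{10} - \frac{A}{10}\right) = \frac{21}{10} + \frac{3 A}{10}$)
$\left(-46449 + 156353\right) + K{\left(M,-492 \right)} = \left(-46449 + 156353\right) + \left(\frac{21}{10} + \frac{3}{10} \cdot \frac{1}{180}\right) = 109904 + \left(\frac{21}{10} + \frac{1}{600}\right) = 109904 + \frac{1261}{600} = \frac{65943661}{600}$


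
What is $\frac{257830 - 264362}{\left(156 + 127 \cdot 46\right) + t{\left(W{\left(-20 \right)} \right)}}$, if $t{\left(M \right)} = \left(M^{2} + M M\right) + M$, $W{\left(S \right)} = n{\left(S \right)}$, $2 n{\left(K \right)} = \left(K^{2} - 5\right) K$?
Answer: $- \frac{1633}{7801762} \approx -0.00020931$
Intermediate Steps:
$n{\left(K \right)} = \frac{K \left(-5 + K^{2}\right)}{2}$ ($n{\left(K \right)} = \frac{\left(K^{2} - 5\right) K}{2} = \frac{\left(-5 + K^{2}\right) K}{2} = \frac{K \left(-5 + K^{2}\right)}{2}$)
$W{\left(S \right)} = \frac{S \left(-5 + S^{2}\right)}{2}$
$t{\left(M \right)} = M + 2 M^{2}$ ($t{\left(M \right)} = \left(M^{2} + M^{2}\right) + M = 2 M^{2} + M = M + 2 M^{2}$)
$\frac{257830 - 264362}{\left(156 + 127 \cdot 46\right) + t{\left(W{\left(-20 \right)} \right)}} = \frac{257830 - 264362}{\left(156 + 127 \cdot 46\right) + \frac{1}{2} \left(-20\right) \left(-5 + \left(-20\right)^{2}\right) \left(1 + 2 \cdot \frac{1}{2} \left(-20\right) \left(-5 + \left(-20\right)^{2}\right)\right)} = - \frac{6532}{\left(156 + 5842\right) + \frac{1}{2} \left(-20\right) \left(-5 + 400\right) \left(1 + 2 \cdot \frac{1}{2} \left(-20\right) \left(-5 + 400\right)\right)} = - \frac{6532}{5998 + \frac{1}{2} \left(-20\right) 395 \left(1 + 2 \cdot \frac{1}{2} \left(-20\right) 395\right)} = - \frac{6532}{5998 - 3950 \left(1 + 2 \left(-3950\right)\right)} = - \frac{6532}{5998 - 3950 \left(1 - 7900\right)} = - \frac{6532}{5998 - -31201050} = - \frac{6532}{5998 + 31201050} = - \frac{6532}{31207048} = \left(-6532\right) \frac{1}{31207048} = - \frac{1633}{7801762}$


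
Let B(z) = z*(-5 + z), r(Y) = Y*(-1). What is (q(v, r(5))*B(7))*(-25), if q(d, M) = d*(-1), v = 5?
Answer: 1750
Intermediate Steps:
r(Y) = -Y
q(d, M) = -d
(q(v, r(5))*B(7))*(-25) = ((-1*5)*(7*(-5 + 7)))*(-25) = -35*2*(-25) = -5*14*(-25) = -70*(-25) = 1750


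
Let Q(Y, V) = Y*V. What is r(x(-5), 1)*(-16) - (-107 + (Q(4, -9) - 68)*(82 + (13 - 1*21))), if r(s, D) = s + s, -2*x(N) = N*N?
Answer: 8203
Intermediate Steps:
Q(Y, V) = V*Y
x(N) = -N²/2 (x(N) = -N*N/2 = -N²/2)
r(s, D) = 2*s
r(x(-5), 1)*(-16) - (-107 + (Q(4, -9) - 68)*(82 + (13 - 1*21))) = (2*(-½*(-5)²))*(-16) - (-107 + (-9*4 - 68)*(82 + (13 - 1*21))) = (2*(-½*25))*(-16) - (-107 + (-36 - 68)*(82 + (13 - 21))) = (2*(-25/2))*(-16) - (-107 - 104*(82 - 8)) = -25*(-16) - (-107 - 104*74) = 400 - (-107 - 7696) = 400 - 1*(-7803) = 400 + 7803 = 8203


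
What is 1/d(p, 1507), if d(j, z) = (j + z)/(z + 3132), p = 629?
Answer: 4639/2136 ≈ 2.1718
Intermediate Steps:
d(j, z) = (j + z)/(3132 + z)
1/d(p, 1507) = 1/((629 + 1507)/(3132 + 1507)) = 1/(2136/4639) = 4639/2136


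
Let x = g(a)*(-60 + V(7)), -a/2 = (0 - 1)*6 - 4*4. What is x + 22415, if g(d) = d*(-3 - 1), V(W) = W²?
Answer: 24351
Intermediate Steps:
a = 44 (a = -2*((0 - 1)*6 - 4*4) = -2*(-1*6 - 16) = -2*(-6 - 16) = -2*(-22) = 44)
g(d) = -4*d (g(d) = d*(-4) = -4*d)
x = 1936 (x = (-4*44)*(-60 + 7²) = -176*(-60 + 49) = -176*(-11) = 1936)
x + 22415 = 1936 + 22415 = 24351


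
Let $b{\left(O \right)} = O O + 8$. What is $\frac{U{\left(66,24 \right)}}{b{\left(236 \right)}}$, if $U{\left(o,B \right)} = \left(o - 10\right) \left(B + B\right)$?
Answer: $\frac{112}{2321} \approx 0.048255$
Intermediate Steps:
$U{\left(o,B \right)} = 2 B \left(-10 + o\right)$ ($U{\left(o,B \right)} = \left(-10 + o\right) 2 B = 2 B \left(-10 + o\right)$)
$b{\left(O \right)} = 8 + O^{2}$ ($b{\left(O \right)} = O^{2} + 8 = 8 + O^{2}$)
$\frac{U{\left(66,24 \right)}}{b{\left(236 \right)}} = \frac{2 \cdot 24 \left(-10 + 66\right)}{8 + 236^{2}} = \frac{2 \cdot 24 \cdot 56}{8 + 55696} = \frac{2688}{55704} = 2688 \cdot \frac{1}{55704} = \frac{112}{2321}$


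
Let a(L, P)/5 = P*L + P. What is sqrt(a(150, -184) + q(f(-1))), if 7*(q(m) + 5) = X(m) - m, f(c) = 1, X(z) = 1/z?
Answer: 5*I*sqrt(5557) ≈ 372.73*I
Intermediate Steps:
a(L, P) = 5*P + 5*L*P (a(L, P) = 5*(P*L + P) = 5*(L*P + P) = 5*(P + L*P) = 5*P + 5*L*P)
q(m) = -5 - m/7 + 1/(7*m) (q(m) = -5 + (1/m - m)/7 = -5 + (-m/7 + 1/(7*m)) = -5 - m/7 + 1/(7*m))
sqrt(a(150, -184) + q(f(-1))) = sqrt(5*(-184)*(1 + 150) + (1/7)*(1 - 1*1*(35 + 1))/1) = sqrt(5*(-184)*151 + (1/7)*1*(1 - 1*1*36)) = sqrt(-138920 + (1/7)*1*(1 - 36)) = sqrt(-138920 + (1/7)*1*(-35)) = sqrt(-138920 - 5) = sqrt(-138925) = 5*I*sqrt(5557)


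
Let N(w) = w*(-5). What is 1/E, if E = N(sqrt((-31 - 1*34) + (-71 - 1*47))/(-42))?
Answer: -14*I*sqrt(183)/305 ≈ -0.62095*I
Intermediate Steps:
N(w) = -5*w
E = 5*I*sqrt(183)/42 (E = -5*sqrt((-31 - 1*34) + (-71 - 1*47))/(-42) = -5*sqrt((-31 - 34) + (-71 - 47))*(-1)/42 = -5*sqrt(-65 - 118)*(-1)/42 = -5*sqrt(-183)*(-1)/42 = -5*I*sqrt(183)*(-1)/42 = -(-5)*I*sqrt(183)/42 = 5*I*sqrt(183)/42 ≈ 1.6104*I)
1/E = 1/(5*I*sqrt(183)/42) = -14*I*sqrt(183)/305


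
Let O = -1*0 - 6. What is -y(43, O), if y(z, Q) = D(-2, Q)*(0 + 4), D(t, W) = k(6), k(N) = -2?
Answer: 8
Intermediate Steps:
D(t, W) = -2
O = -6 (O = 0 - 6 = -6)
y(z, Q) = -8 (y(z, Q) = -2*(0 + 4) = -2*4 = -8)
-y(43, O) = -1*(-8) = 8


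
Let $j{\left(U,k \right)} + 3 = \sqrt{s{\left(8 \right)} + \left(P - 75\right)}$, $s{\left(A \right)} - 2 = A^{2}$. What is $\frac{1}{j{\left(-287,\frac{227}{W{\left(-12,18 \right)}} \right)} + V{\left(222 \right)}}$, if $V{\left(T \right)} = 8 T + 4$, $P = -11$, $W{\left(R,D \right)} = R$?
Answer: $\frac{1777}{3157749} - \frac{2 i \sqrt{5}}{3157749} \approx 0.00056274 - 1.4162 \cdot 10^{-6} i$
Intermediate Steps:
$s{\left(A \right)} = 2 + A^{2}$
$j{\left(U,k \right)} = -3 + 2 i \sqrt{5}$ ($j{\left(U,k \right)} = -3 + \sqrt{\left(2 + 8^{2}\right) - 86} = -3 + \sqrt{\left(2 + 64\right) - 86} = -3 + \sqrt{66 - 86} = -3 + \sqrt{-20} = -3 + 2 i \sqrt{5}$)
$V{\left(T \right)} = 4 + 8 T$
$\frac{1}{j{\left(-287,\frac{227}{W{\left(-12,18 \right)}} \right)} + V{\left(222 \right)}} = \frac{1}{\left(-3 + 2 i \sqrt{5}\right) + \left(4 + 8 \cdot 222\right)} = \frac{1}{\left(-3 + 2 i \sqrt{5}\right) + \left(4 + 1776\right)} = \frac{1}{\left(-3 + 2 i \sqrt{5}\right) + 1780} = \frac{1}{1777 + 2 i \sqrt{5}}$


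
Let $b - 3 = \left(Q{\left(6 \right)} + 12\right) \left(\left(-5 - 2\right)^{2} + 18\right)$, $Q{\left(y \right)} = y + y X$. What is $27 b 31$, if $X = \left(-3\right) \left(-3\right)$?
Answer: $4040199$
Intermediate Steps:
$X = 9$
$Q{\left(y \right)} = 10 y$ ($Q{\left(y \right)} = y + y 9 = y + 9 y = 10 y$)
$b = 4827$ ($b = 3 + \left(10 \cdot 6 + 12\right) \left(\left(-5 - 2\right)^{2} + 18\right) = 3 + \left(60 + 12\right) \left(\left(-7\right)^{2} + 18\right) = 3 + 72 \left(49 + 18\right) = 3 + 72 \cdot 67 = 3 + 4824 = 4827$)
$27 b 31 = 27 \cdot 4827 \cdot 31 = 130329 \cdot 31 = 4040199$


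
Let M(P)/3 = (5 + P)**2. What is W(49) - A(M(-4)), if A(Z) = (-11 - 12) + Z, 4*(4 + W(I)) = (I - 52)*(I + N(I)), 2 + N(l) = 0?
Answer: -77/4 ≈ -19.250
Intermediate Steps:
N(l) = -2 (N(l) = -2 + 0 = -2)
W(I) = -4 + (-52 + I)*(-2 + I)/4 (W(I) = -4 + ((I - 52)*(I - 2))/4 = -4 + ((-52 + I)*(-2 + I))/4 = -4 + (-52 + I)*(-2 + I)/4)
M(P) = 3*(5 + P)**2
A(Z) = -23 + Z
W(49) - A(M(-4)) = (22 - 27/2*49 + (1/4)*49**2) - (-23 + 3*(5 - 4)**2) = (22 - 1323/2 + (1/4)*2401) - (-23 + 3*1**2) = (22 - 1323/2 + 2401/4) - (-23 + 3*1) = -157/4 - (-23 + 3) = -157/4 - 1*(-20) = -157/4 + 20 = -77/4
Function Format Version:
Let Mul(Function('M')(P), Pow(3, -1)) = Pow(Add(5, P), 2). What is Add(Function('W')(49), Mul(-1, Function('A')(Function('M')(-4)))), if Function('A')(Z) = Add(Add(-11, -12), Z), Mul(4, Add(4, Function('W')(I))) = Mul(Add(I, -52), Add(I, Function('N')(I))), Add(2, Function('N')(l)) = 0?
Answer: Rational(-77, 4) ≈ -19.250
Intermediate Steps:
Function('N')(l) = -2 (Function('N')(l) = Add(-2, 0) = -2)
Function('W')(I) = Add(-4, Mul(Rational(1, 4), Add(-52, I), Add(-2, I))) (Function('W')(I) = Add(-4, Mul(Rational(1, 4), Mul(Add(I, -52), Add(I, -2)))) = Add(-4, Mul(Rational(1, 4), Mul(Add(-52, I), Add(-2, I)))) = Add(-4, Mul(Rational(1, 4), Add(-52, I), Add(-2, I))))
Function('M')(P) = Mul(3, Pow(Add(5, P), 2))
Function('A')(Z) = Add(-23, Z)
Add(Function('W')(49), Mul(-1, Function('A')(Function('M')(-4)))) = Add(Add(22, Mul(Rational(-27, 2), 49), Mul(Rational(1, 4), Pow(49, 2))), Mul(-1, Add(-23, Mul(3, Pow(Add(5, -4), 2))))) = Add(Add(22, Rational(-1323, 2), Mul(Rational(1, 4), 2401)), Mul(-1, Add(-23, Mul(3, Pow(1, 2))))) = Add(Add(22, Rational(-1323, 2), Rational(2401, 4)), Mul(-1, Add(-23, Mul(3, 1)))) = Add(Rational(-157, 4), Mul(-1, Add(-23, 3))) = Add(Rational(-157, 4), Mul(-1, -20)) = Add(Rational(-157, 4), 20) = Rational(-77, 4)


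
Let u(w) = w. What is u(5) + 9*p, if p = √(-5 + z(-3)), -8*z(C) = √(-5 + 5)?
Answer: 5 + 9*I*√5 ≈ 5.0 + 20.125*I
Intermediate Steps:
z(C) = 0 (z(C) = -√(-5 + 5)/8 = -√0/8 = -⅛*0 = 0)
p = I*√5 (p = √(-5 + 0) = √(-5) = I*√5 ≈ 2.2361*I)
u(5) + 9*p = 5 + 9*(I*√5) = 5 + 9*I*√5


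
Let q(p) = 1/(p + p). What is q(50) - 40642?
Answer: -4064199/100 ≈ -40642.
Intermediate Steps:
q(p) = 1/(2*p)
q(50) - 40642 = (½)/50 - 40642 = (½)*(1/50) - 40642 = 1/100 - 40642 = -4064199/100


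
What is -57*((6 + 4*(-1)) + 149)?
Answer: -8607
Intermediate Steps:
-57*((6 + 4*(-1)) + 149) = -57*((6 - 4) + 149) = -57*(2 + 149) = -57*151 = -8607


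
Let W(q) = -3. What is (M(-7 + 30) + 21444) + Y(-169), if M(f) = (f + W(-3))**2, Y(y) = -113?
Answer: 21731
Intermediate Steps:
M(f) = (-3 + f)**2 (M(f) = (f - 3)**2 = (-3 + f)**2)
(M(-7 + 30) + 21444) + Y(-169) = ((-3 + (-7 + 30))**2 + 21444) - 113 = ((-3 + 23)**2 + 21444) - 113 = (20**2 + 21444) - 113 = (400 + 21444) - 113 = 21844 - 113 = 21731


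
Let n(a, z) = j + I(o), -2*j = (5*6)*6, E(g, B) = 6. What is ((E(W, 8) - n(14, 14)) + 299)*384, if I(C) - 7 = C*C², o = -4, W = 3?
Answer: 173568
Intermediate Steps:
I(C) = 7 + C³ (I(C) = 7 + C*C² = 7 + C³)
j = -90 (j = -5*6*6/2 = -15*6 = -½*180 = -90)
n(a, z) = -147 (n(a, z) = -90 + (7 + (-4)³) = -90 + (7 - 64) = -90 - 57 = -147)
((E(W, 8) - n(14, 14)) + 299)*384 = ((6 - 1*(-147)) + 299)*384 = ((6 + 147) + 299)*384 = (153 + 299)*384 = 452*384 = 173568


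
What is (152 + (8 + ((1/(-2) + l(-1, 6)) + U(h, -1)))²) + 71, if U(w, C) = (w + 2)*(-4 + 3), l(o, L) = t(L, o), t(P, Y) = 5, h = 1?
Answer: 1253/4 ≈ 313.25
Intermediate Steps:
l(o, L) = 5
U(w, C) = -2 - w (U(w, C) = (2 + w)*(-1) = -2 - w)
(152 + (8 + ((1/(-2) + l(-1, 6)) + U(h, -1)))²) + 71 = (152 + (8 + ((1/(-2) + 5) + (-2 - 1*1)))²) + 71 = (152 + (8 + ((-½ + 5) + (-2 - 1)))²) + 71 = (152 + (8 + (9/2 - 3))²) + 71 = (152 + (8 + 3/2)²) + 71 = (152 + (19/2)²) + 71 = (152 + 361/4) + 71 = 969/4 + 71 = 1253/4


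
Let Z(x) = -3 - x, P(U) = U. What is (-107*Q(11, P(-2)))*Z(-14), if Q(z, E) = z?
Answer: -12947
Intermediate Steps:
(-107*Q(11, P(-2)))*Z(-14) = (-107*11)*(-3 - 1*(-14)) = -1177*(-3 + 14) = -1177*11 = -12947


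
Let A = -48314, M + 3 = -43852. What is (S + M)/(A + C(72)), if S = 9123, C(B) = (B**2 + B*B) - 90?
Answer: 8683/9509 ≈ 0.91313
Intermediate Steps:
M = -43855 (M = -3 - 43852 = -43855)
C(B) = -90 + 2*B**2 (C(B) = (B**2 + B**2) - 90 = 2*B**2 - 90 = -90 + 2*B**2)
(S + M)/(A + C(72)) = (9123 - 43855)/(-48314 + (-90 + 2*72**2)) = -34732/(-48314 + (-90 + 2*5184)) = -34732/(-48314 + (-90 + 10368)) = -34732/(-48314 + 10278) = -34732/(-38036) = -34732*(-1/38036) = 8683/9509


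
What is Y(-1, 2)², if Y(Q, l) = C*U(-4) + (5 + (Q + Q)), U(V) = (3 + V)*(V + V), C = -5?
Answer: 1369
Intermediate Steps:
U(V) = 2*V*(3 + V) (U(V) = (3 + V)*(2*V) = 2*V*(3 + V))
Y(Q, l) = -35 + 2*Q (Y(Q, l) = -10*(-4)*(3 - 4) + (5 + (Q + Q)) = -10*(-4)*(-1) + (5 + 2*Q) = -5*8 + (5 + 2*Q) = -40 + (5 + 2*Q) = -35 + 2*Q)
Y(-1, 2)² = (-35 + 2*(-1))² = (-35 - 2)² = (-37)² = 1369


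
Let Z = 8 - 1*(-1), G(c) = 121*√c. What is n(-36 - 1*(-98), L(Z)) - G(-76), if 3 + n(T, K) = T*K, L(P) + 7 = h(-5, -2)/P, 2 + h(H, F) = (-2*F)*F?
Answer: -4553/9 - 242*I*√19 ≈ -505.89 - 1054.9*I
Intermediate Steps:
h(H, F) = -2 - 2*F² (h(H, F) = -2 + (-2*F)*F = -2 - 2*F²)
Z = 9 (Z = 8 + 1 = 9)
L(P) = -7 - 10/P (L(P) = -7 + (-2 - 2*(-2)²)/P = -7 + (-2 - 2*4)/P = -7 + (-2 - 8)/P = -7 - 10/P)
n(T, K) = -3 + K*T (n(T, K) = -3 + T*K = -3 + K*T)
n(-36 - 1*(-98), L(Z)) - G(-76) = (-3 + (-7 - 10/9)*(-36 - 1*(-98))) - 121*√(-76) = (-3 + (-7 - 10*⅑)*(-36 + 98)) - 121*2*I*√19 = (-3 + (-7 - 10/9)*62) - 242*I*√19 = (-3 - 73/9*62) - 242*I*√19 = (-3 - 4526/9) - 242*I*√19 = -4553/9 - 242*I*√19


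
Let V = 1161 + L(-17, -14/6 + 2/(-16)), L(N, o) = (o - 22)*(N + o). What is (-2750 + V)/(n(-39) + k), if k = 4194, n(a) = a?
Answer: -128227/478656 ≈ -0.26789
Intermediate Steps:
L(N, o) = (-22 + o)*(N + o)
V = 942865/576 (V = 1161 + ((-14/6 + 2/(-16))² - 22*(-17) - 22*(-14/6 + 2/(-16)) - 17*(-14/6 + 2/(-16))) = 1161 + ((-14*⅙ + 2*(-1/16))² + 374 - 22*(-14*⅙ + 2*(-1/16)) - 17*(-14*⅙ + 2*(-1/16))) = 1161 + ((-7/3 - ⅛)² + 374 - 22*(-7/3 - ⅛) - 17*(-7/3 - ⅛)) = 1161 + ((-59/24)² + 374 - 22*(-59/24) - 17*(-59/24)) = 1161 + (3481/576 + 374 + 649/12 + 1003/24) = 1161 + 274129/576 = 942865/576 ≈ 1636.9)
(-2750 + V)/(n(-39) + k) = (-2750 + 942865/576)/(-39 + 4194) = -641135/576/4155 = -641135/576*1/4155 = -128227/478656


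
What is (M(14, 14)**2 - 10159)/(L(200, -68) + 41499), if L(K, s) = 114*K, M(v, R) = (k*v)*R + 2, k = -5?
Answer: 946325/64299 ≈ 14.718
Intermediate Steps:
M(v, R) = 2 - 5*R*v (M(v, R) = (-5*v)*R + 2 = -5*R*v + 2 = 2 - 5*R*v)
(M(14, 14)**2 - 10159)/(L(200, -68) + 41499) = ((2 - 5*14*14)**2 - 10159)/(114*200 + 41499) = ((2 - 980)**2 - 10159)/(22800 + 41499) = ((-978)**2 - 10159)/64299 = (956484 - 10159)*(1/64299) = 946325*(1/64299) = 946325/64299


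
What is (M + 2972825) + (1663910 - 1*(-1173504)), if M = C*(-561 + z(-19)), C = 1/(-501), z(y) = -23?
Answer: 2910930323/501 ≈ 5.8102e+6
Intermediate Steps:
C = -1/501 ≈ -0.0019960
M = 584/501 (M = -(-561 - 23)/501 = -1/501*(-584) = 584/501 ≈ 1.1657)
(M + 2972825) + (1663910 - 1*(-1173504)) = (584/501 + 2972825) + (1663910 - 1*(-1173504)) = 1489385909/501 + (1663910 + 1173504) = 1489385909/501 + 2837414 = 2910930323/501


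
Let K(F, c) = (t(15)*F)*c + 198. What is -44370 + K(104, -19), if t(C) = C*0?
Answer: -44172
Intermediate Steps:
t(C) = 0
K(F, c) = 198 (K(F, c) = (0*F)*c + 198 = 0*c + 198 = 0 + 198 = 198)
-44370 + K(104, -19) = -44370 + 198 = -44172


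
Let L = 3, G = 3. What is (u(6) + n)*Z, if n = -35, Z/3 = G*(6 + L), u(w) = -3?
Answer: -3078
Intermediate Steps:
Z = 81 (Z = 3*(3*(6 + 3)) = 3*(3*9) = 3*27 = 81)
(u(6) + n)*Z = (-3 - 35)*81 = -38*81 = -3078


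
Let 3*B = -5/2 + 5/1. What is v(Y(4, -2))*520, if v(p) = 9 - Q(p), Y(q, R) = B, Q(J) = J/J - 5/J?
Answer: 7280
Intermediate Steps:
B = ⅚ (B = (-5/2 + 5/1)/3 = (-5*½ + 5*1)/3 = (-5/2 + 5)/3 = (⅓)*(5/2) = ⅚ ≈ 0.83333)
Q(J) = 1 - 5/J
Y(q, R) = ⅚
v(p) = 9 - (-5 + p)/p
v(Y(4, -2))*520 = (8 + 5/(⅚))*520 = (8 + 5*(6/5))*520 = (8 + 6)*520 = 14*520 = 7280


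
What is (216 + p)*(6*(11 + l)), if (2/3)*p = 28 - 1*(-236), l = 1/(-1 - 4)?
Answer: 198288/5 ≈ 39658.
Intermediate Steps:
l = -⅕ (l = 1/(-5) = -⅕ ≈ -0.20000)
p = 396 (p = 3*(28 - 1*(-236))/2 = 3*(28 + 236)/2 = (3/2)*264 = 396)
(216 + p)*(6*(11 + l)) = (216 + 396)*(6*(11 - ⅕)) = 612*(6*(54/5)) = 612*(324/5) = 198288/5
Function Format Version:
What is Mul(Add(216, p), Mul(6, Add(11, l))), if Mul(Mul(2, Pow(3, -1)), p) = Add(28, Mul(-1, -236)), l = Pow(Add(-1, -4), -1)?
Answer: Rational(198288, 5) ≈ 39658.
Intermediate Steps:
l = Rational(-1, 5) (l = Pow(-5, -1) = Rational(-1, 5) ≈ -0.20000)
p = 396 (p = Mul(Rational(3, 2), Add(28, Mul(-1, -236))) = Mul(Rational(3, 2), Add(28, 236)) = Mul(Rational(3, 2), 264) = 396)
Mul(Add(216, p), Mul(6, Add(11, l))) = Mul(Add(216, 396), Mul(6, Add(11, Rational(-1, 5)))) = Mul(612, Mul(6, Rational(54, 5))) = Mul(612, Rational(324, 5)) = Rational(198288, 5)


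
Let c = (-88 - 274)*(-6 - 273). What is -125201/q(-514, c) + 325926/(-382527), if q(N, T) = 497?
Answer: -281021919/1111789 ≈ -252.77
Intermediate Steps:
c = 100998 (c = -362*(-279) = 100998)
-125201/q(-514, c) + 325926/(-382527) = -125201/497 + 325926/(-382527) = -125201*1/497 + 325926*(-1/382527) = -125201/497 - 1906/2237 = -281021919/1111789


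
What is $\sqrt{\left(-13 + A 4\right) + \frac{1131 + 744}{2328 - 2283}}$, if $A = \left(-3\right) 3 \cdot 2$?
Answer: $\frac{i \sqrt{390}}{3} \approx 6.5828 i$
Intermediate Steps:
$A = -18$ ($A = \left(-9\right) 2 = -18$)
$\sqrt{\left(-13 + A 4\right) + \frac{1131 + 744}{2328 - 2283}} = \sqrt{\left(-13 - 72\right) + \frac{1131 + 744}{2328 - 2283}} = \sqrt{\left(-13 - 72\right) + \frac{1875}{45}} = \sqrt{-85 + 1875 \cdot \frac{1}{45}} = \sqrt{-85 + \frac{125}{3}} = \sqrt{- \frac{130}{3}} = \frac{i \sqrt{390}}{3}$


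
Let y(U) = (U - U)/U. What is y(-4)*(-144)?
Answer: 0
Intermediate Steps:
y(U) = 0 (y(U) = 0/U = 0)
y(-4)*(-144) = 0*(-144) = 0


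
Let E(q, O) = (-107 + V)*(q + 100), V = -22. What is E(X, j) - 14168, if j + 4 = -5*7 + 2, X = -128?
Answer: -10556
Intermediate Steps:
j = -37 (j = -4 + (-5*7 + 2) = -4 + (-35 + 2) = -4 - 33 = -37)
E(q, O) = -12900 - 129*q (E(q, O) = (-107 - 22)*(q + 100) = -129*(100 + q) = -12900 - 129*q)
E(X, j) - 14168 = (-12900 - 129*(-128)) - 14168 = (-12900 + 16512) - 14168 = 3612 - 14168 = -10556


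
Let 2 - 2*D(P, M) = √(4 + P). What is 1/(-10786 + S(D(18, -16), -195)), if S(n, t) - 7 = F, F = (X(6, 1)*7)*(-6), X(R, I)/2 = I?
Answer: -1/10863 ≈ -9.2056e-5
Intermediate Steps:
X(R, I) = 2*I
D(P, M) = 1 - √(4 + P)/2
F = -84 (F = ((2*1)*7)*(-6) = (2*7)*(-6) = 14*(-6) = -84)
S(n, t) = -77 (S(n, t) = 7 - 84 = -77)
1/(-10786 + S(D(18, -16), -195)) = 1/(-10786 - 77) = 1/(-10863) = -1/10863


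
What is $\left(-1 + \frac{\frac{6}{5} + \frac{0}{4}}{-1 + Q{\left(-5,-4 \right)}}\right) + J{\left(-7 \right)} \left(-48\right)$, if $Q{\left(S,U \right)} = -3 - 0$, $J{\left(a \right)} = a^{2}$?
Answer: $- \frac{23533}{10} \approx -2353.3$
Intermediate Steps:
$Q{\left(S,U \right)} = -3$ ($Q{\left(S,U \right)} = -3 + 0 = -3$)
$\left(-1 + \frac{\frac{6}{5} + \frac{0}{4}}{-1 + Q{\left(-5,-4 \right)}}\right) + J{\left(-7 \right)} \left(-48\right) = \left(-1 + \frac{\frac{6}{5} + \frac{0}{4}}{-1 - 3}\right) + \left(-7\right)^{2} \left(-48\right) = \left(-1 + \frac{6 \cdot \frac{1}{5} + 0 \cdot \frac{1}{4}}{-4}\right) + 49 \left(-48\right) = \left(-1 + \left(\frac{6}{5} + 0\right) \left(- \frac{1}{4}\right)\right) - 2352 = \left(-1 + \frac{6}{5} \left(- \frac{1}{4}\right)\right) - 2352 = \left(-1 - \frac{3}{10}\right) - 2352 = - \frac{13}{10} - 2352 = - \frac{23533}{10}$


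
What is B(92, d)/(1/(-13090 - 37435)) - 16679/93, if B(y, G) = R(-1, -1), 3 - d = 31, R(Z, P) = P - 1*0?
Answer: 4682146/93 ≈ 50346.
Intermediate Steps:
R(Z, P) = P (R(Z, P) = P + 0 = P)
d = -28 (d = 3 - 1*31 = 3 - 31 = -28)
B(y, G) = -1
B(92, d)/(1/(-13090 - 37435)) - 16679/93 = -1/(1/(-13090 - 37435)) - 16679/93 = -1/(1/(-50525)) - 16679*1/93 = -1/(-1/50525) - 16679/93 = -1*(-50525) - 16679/93 = 50525 - 16679/93 = 4682146/93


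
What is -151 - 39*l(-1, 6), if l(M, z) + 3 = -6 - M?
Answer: 161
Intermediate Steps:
l(M, z) = -9 - M (l(M, z) = -3 + (-6 - M) = -9 - M)
-151 - 39*l(-1, 6) = -151 - 39*(-9 - 1*(-1)) = -151 - 39*(-9 + 1) = -151 - 39*(-8) = -151 + 312 = 161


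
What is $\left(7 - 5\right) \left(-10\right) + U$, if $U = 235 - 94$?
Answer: $121$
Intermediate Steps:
$U = 141$ ($U = 235 - 94 = 141$)
$\left(7 - 5\right) \left(-10\right) + U = \left(7 - 5\right) \left(-10\right) + 141 = 2 \left(-10\right) + 141 = -20 + 141 = 121$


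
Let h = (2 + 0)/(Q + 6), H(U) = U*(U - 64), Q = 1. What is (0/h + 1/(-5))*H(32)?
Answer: 1024/5 ≈ 204.80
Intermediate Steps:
H(U) = U*(-64 + U)
h = 2/7 (h = (2 + 0)/(1 + 6) = 2/7 ≈ 0.28571)
(0/h + 1/(-5))*H(32) = (0/(2/7) + 1/(-5))*(32*(-64 + 32)) = (0*(7/2) + 1*(-⅕))*(32*(-32)) = (0 - ⅕)*(-1024) = -⅕*(-1024) = 1024/5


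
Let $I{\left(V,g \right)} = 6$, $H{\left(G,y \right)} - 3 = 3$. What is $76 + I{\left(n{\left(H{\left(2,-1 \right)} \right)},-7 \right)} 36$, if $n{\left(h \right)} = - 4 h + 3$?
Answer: $292$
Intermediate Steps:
$H{\left(G,y \right)} = 6$ ($H{\left(G,y \right)} = 3 + 3 = 6$)
$n{\left(h \right)} = 3 - 4 h$
$76 + I{\left(n{\left(H{\left(2,-1 \right)} \right)},-7 \right)} 36 = 76 + 6 \cdot 36 = 76 + 216 = 292$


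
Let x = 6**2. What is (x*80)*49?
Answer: 141120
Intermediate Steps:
x = 36
(x*80)*49 = (36*80)*49 = 2880*49 = 141120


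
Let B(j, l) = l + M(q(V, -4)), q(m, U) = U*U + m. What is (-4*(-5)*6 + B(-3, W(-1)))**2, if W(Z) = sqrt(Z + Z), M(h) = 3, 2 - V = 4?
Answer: (123 + I*sqrt(2))**2 ≈ 15127.0 + 347.9*I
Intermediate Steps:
V = -2 (V = 2 - 1*4 = 2 - 4 = -2)
q(m, U) = m + U**2 (q(m, U) = U**2 + m = m + U**2)
W(Z) = sqrt(2)*sqrt(Z) (W(Z) = sqrt(2*Z) = sqrt(2)*sqrt(Z))
B(j, l) = 3 + l (B(j, l) = l + 3 = 3 + l)
(-4*(-5)*6 + B(-3, W(-1)))**2 = (-4*(-5)*6 + (3 + sqrt(2)*sqrt(-1)))**2 = (20*6 + (3 + sqrt(2)*I))**2 = (120 + (3 + I*sqrt(2)))**2 = (123 + I*sqrt(2))**2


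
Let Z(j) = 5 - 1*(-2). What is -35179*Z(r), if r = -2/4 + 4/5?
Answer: -246253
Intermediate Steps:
r = 3/10 (r = -2*1/4 + 4*(1/5) = -1/2 + 4/5 = 3/10 ≈ 0.30000)
Z(j) = 7 (Z(j) = 5 + 2 = 7)
-35179*Z(r) = -35179*7 = -246253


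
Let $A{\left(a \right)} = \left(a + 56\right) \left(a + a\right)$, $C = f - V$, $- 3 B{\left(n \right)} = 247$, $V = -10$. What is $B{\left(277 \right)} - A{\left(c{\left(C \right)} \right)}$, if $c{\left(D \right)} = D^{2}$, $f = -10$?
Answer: $- \frac{247}{3} \approx -82.333$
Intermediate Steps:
$B{\left(n \right)} = - \frac{247}{3}$ ($B{\left(n \right)} = \left(- \frac{1}{3}\right) 247 = - \frac{247}{3}$)
$C = 0$ ($C = -10 - -10 = -10 + 10 = 0$)
$A{\left(a \right)} = 2 a \left(56 + a\right)$ ($A{\left(a \right)} = \left(56 + a\right) 2 a = 2 a \left(56 + a\right)$)
$B{\left(277 \right)} - A{\left(c{\left(C \right)} \right)} = - \frac{247}{3} - 2 \cdot 0^{2} \left(56 + 0^{2}\right) = - \frac{247}{3} - 2 \cdot 0 \left(56 + 0\right) = - \frac{247}{3} - 2 \cdot 0 \cdot 56 = - \frac{247}{3} - 0 = - \frac{247}{3} + 0 = - \frac{247}{3}$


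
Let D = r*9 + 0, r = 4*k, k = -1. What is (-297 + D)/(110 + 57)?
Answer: -333/167 ≈ -1.9940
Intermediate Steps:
r = -4 (r = 4*(-1) = -4)
D = -36 (D = -4*9 + 0 = -36 + 0 = -36)
(-297 + D)/(110 + 57) = (-297 - 36)/(110 + 57) = -333/167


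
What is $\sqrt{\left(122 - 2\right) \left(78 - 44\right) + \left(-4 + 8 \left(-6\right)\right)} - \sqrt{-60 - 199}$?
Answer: $2 \sqrt{1007} - i \sqrt{259} \approx 63.467 - 16.093 i$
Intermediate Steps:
$\sqrt{\left(122 - 2\right) \left(78 - 44\right) + \left(-4 + 8 \left(-6\right)\right)} - \sqrt{-60 - 199} = \sqrt{120 \cdot 34 - 52} - \sqrt{-60 - 199} = \sqrt{4080 - 52} - \sqrt{-259} = \sqrt{4028} - i \sqrt{259} = 2 \sqrt{1007} - i \sqrt{259}$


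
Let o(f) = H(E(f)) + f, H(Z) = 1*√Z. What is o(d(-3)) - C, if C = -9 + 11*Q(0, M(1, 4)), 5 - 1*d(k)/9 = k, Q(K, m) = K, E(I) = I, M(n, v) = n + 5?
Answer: 81 + 6*√2 ≈ 89.485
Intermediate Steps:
M(n, v) = 5 + n
d(k) = 45 - 9*k
C = -9 (C = -9 + 11*0 = -9 + 0 = -9)
H(Z) = √Z
o(f) = f + √f (o(f) = √f + f = f + √f)
o(d(-3)) - C = ((45 - 9*(-3)) + √(45 - 9*(-3))) - 1*(-9) = ((45 + 27) + √(45 + 27)) + 9 = (72 + √72) + 9 = (72 + 6*√2) + 9 = 81 + 6*√2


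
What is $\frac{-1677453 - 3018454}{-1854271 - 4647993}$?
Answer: $\frac{4695907}{6502264} \approx 0.7222$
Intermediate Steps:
$\frac{-1677453 - 3018454}{-1854271 - 4647993} = - \frac{4695907}{-6502264} = \left(-4695907\right) \left(- \frac{1}{6502264}\right) = \frac{4695907}{6502264}$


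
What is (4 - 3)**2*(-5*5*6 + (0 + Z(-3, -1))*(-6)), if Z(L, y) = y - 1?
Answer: -138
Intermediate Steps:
Z(L, y) = -1 + y
(4 - 3)**2*(-5*5*6 + (0 + Z(-3, -1))*(-6)) = (4 - 3)**2*(-5*5*6 + (0 + (-1 - 1))*(-6)) = 1**2*(-25*6 + (0 - 2)*(-6)) = 1*(-150 - 2*(-6)) = 1*(-150 + 12) = 1*(-138) = -138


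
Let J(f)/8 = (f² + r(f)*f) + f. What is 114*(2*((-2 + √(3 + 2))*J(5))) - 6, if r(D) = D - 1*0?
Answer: -200646 + 100320*√5 ≈ 23676.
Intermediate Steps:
r(D) = D (r(D) = D + 0 = D)
J(f) = 8*f + 16*f² (J(f) = 8*((f² + f*f) + f) = 8*((f² + f²) + f) = 8*(2*f² + f) = 8*(f + 2*f²) = 8*f + 16*f²)
114*(2*((-2 + √(3 + 2))*J(5))) - 6 = 114*(2*((-2 + √(3 + 2))*(8*5*(1 + 2*5)))) - 6 = 114*(2*((-2 + √5)*(8*5*(1 + 10)))) - 6 = 114*(2*((-2 + √5)*(8*5*11))) - 6 = 114*(2*((-2 + √5)*440)) - 6 = 114*(2*(-880 + 440*√5)) - 6 = 114*(-1760 + 880*√5) - 6 = (-200640 + 100320*√5) - 6 = -200646 + 100320*√5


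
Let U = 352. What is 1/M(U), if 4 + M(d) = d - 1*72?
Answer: 1/276 ≈ 0.0036232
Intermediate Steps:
M(d) = -76 + d (M(d) = -4 + (d - 1*72) = -4 + (d - 72) = -4 + (-72 + d) = -76 + d)
1/M(U) = 1/(-76 + 352) = 1/276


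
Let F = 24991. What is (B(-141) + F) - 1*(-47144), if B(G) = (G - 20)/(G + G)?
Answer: 20342231/282 ≈ 72136.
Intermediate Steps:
B(G) = (-20 + G)/(2*G) (B(G) = (-20 + G)/((2*G)) = (-20 + G)*(1/(2*G)) = (-20 + G)/(2*G))
(B(-141) + F) - 1*(-47144) = ((½)*(-20 - 141)/(-141) + 24991) - 1*(-47144) = ((½)*(-1/141)*(-161) + 24991) + 47144 = (161/282 + 24991) + 47144 = 7047623/282 + 47144 = 20342231/282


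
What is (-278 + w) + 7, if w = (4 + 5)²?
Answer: -190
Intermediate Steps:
w = 81 (w = 9² = 81)
(-278 + w) + 7 = (-278 + 81) + 7 = -197 + 7 = -190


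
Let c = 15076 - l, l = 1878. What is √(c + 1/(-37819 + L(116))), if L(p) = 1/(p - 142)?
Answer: 2*√354464938584730/327765 ≈ 114.88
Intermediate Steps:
L(p) = 1/(-142 + p)
c = 13198 (c = 15076 - 1*1878 = 15076 - 1878 = 13198)
√(c + 1/(-37819 + L(116))) = √(13198 + 1/(-37819 + 1/(-142 + 116))) = √(13198 + 1/(-37819 + 1/(-26))) = √(13198 + 1/(-37819 - 1/26)) = √(13198 + 1/(-983295/26)) = √(13198 - 26/983295) = √(12977527384/983295) = 2*√354464938584730/327765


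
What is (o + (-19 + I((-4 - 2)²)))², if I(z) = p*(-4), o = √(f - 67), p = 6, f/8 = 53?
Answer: (43 - √357)² ≈ 581.08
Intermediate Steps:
f = 424 (f = 8*53 = 424)
o = √357 (o = √(424 - 67) = √357 ≈ 18.894)
I(z) = -24 (I(z) = 6*(-4) = -24)
(o + (-19 + I((-4 - 2)²)))² = (√357 + (-19 - 24))² = (√357 - 43)² = (-43 + √357)²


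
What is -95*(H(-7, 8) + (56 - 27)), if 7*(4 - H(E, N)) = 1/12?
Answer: -263245/84 ≈ -3133.9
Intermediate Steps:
H(E, N) = 335/84 (H(E, N) = 4 - 1/(7*12) = 4 - 1/7*1/12 = 4 - 1/84 = 335/84)
-95*(H(-7, 8) + (56 - 27)) = -95*(335/84 + (56 - 27)) = -95*(335/84 + 29) = -95*2771/84 = -263245/84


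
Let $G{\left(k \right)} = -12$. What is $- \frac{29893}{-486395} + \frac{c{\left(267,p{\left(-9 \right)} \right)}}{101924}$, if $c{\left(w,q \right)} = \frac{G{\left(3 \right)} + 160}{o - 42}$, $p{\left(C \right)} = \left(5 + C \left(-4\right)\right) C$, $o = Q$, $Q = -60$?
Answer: $\frac{77675763751}{1264170761490} \approx 0.061444$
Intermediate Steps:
$o = -60$
$p{\left(C \right)} = C \left(5 - 4 C\right)$ ($p{\left(C \right)} = \left(5 - 4 C\right) C = C \left(5 - 4 C\right)$)
$c{\left(w,q \right)} = - \frac{74}{51}$ ($c{\left(w,q \right)} = \frac{-12 + 160}{-60 - 42} = \frac{148}{-102} = 148 \left(- \frac{1}{102}\right) = - \frac{74}{51}$)
$- \frac{29893}{-486395} + \frac{c{\left(267,p{\left(-9 \right)} \right)}}{101924} = - \frac{29893}{-486395} - \frac{74}{51 \cdot 101924} = \left(-29893\right) \left(- \frac{1}{486395}\right) - \frac{37}{2599062} = \frac{29893}{486395} - \frac{37}{2599062} = \frac{77675763751}{1264170761490}$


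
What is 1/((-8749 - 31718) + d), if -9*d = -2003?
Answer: -9/362200 ≈ -2.4848e-5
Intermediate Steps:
d = 2003/9 (d = -⅑*(-2003) = 2003/9 ≈ 222.56)
1/((-8749 - 31718) + d) = 1/((-8749 - 31718) + 2003/9) = 1/(-40467 + 2003/9) = 1/(-362200/9) = -9/362200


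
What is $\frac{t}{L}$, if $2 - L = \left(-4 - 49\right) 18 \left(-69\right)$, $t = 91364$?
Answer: $- \frac{22841}{16456} \approx -1.388$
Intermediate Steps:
$L = -65824$ ($L = 2 - \left(-4 - 49\right) 18 \left(-69\right) = 2 - \left(-53\right) 18 \left(-69\right) = 2 - \left(-954\right) \left(-69\right) = 2 - 65826 = -65824$)
$\frac{t}{L} = \frac{91364}{-65824} = 91364 \left(- \frac{1}{65824}\right) = - \frac{22841}{16456}$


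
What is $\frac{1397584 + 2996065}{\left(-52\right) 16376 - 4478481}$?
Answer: $- \frac{4393649}{5330033} \approx -0.82432$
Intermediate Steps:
$\frac{1397584 + 2996065}{\left(-52\right) 16376 - 4478481} = \frac{4393649}{-851552 - 4478481} = \frac{4393649}{-5330033} = 4393649 \left(- \frac{1}{5330033}\right) = - \frac{4393649}{5330033}$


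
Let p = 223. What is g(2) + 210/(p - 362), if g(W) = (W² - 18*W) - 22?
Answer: -7716/139 ≈ -55.511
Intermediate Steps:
g(W) = -22 + W² - 18*W
g(2) + 210/(p - 362) = (-22 + 2² - 18*2) + 210/(223 - 362) = (-22 + 4 - 36) + 210/(-139) = -54 - 1/139*210 = -54 - 210/139 = -7716/139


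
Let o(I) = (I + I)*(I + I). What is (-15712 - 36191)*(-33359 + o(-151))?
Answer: -3002329035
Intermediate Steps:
o(I) = 4*I**2 (o(I) = (2*I)*(2*I) = 4*I**2)
(-15712 - 36191)*(-33359 + o(-151)) = (-15712 - 36191)*(-33359 + 4*(-151)**2) = -51903*(-33359 + 4*22801) = -51903*(-33359 + 91204) = -51903*57845 = -3002329035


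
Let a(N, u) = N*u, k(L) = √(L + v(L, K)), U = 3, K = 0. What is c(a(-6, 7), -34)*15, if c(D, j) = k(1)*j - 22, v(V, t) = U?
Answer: -1350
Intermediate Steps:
v(V, t) = 3
k(L) = √(3 + L) (k(L) = √(L + 3) = √(3 + L))
c(D, j) = -22 + 2*j (c(D, j) = √(3 + 1)*j - 22 = √4*j - 22 = 2*j - 22 = -22 + 2*j)
c(a(-6, 7), -34)*15 = (-22 + 2*(-34))*15 = (-22 - 68)*15 = -90*15 = -1350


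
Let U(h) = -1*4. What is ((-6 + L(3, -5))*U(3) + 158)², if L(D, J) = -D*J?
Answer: 14884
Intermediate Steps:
L(D, J) = -D*J
U(h) = -4
((-6 + L(3, -5))*U(3) + 158)² = ((-6 - 1*3*(-5))*(-4) + 158)² = ((-6 + 15)*(-4) + 158)² = (9*(-4) + 158)² = (-36 + 158)² = 122² = 14884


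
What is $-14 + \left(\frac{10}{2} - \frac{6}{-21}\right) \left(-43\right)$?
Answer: $- \frac{1689}{7} \approx -241.29$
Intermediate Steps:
$-14 + \left(\frac{10}{2} - \frac{6}{-21}\right) \left(-43\right) = -14 + \left(10 \cdot \frac{1}{2} - - \frac{2}{7}\right) \left(-43\right) = -14 + \left(5 + \frac{2}{7}\right) \left(-43\right) = -14 + \frac{37}{7} \left(-43\right) = -14 - \frac{1591}{7} = - \frac{1689}{7}$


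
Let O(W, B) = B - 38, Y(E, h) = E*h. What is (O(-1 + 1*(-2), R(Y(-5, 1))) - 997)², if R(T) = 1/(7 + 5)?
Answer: 154231561/144 ≈ 1.0711e+6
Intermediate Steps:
R(T) = 1/12
O(W, B) = -38 + B
(O(-1 + 1*(-2), R(Y(-5, 1))) - 997)² = ((-38 + 1/12) - 997)² = (-455/12 - 997)² = (-12419/12)² = 154231561/144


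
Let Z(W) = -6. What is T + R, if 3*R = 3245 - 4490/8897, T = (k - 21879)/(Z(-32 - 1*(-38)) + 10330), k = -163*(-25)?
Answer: 74385054134/68889471 ≈ 1079.8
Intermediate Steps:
k = 4075
T = -4451/2581 (T = (4075 - 21879)/(-6 + 10330) = -17804/10324 = -17804*1/10324 = -4451/2581 ≈ -1.7245)
R = 28866275/26691 (R = (3245 - 4490/8897)/3 = (⅓)*(28866275/8897) = 28866275/26691 ≈ 1081.5)
T + R = -4451/2581 + 28866275/26691 = 74385054134/68889471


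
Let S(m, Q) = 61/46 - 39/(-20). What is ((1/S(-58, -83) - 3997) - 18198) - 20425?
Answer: -64227880/1507 ≈ -42620.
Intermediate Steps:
S(m, Q) = 1507/460 (S(m, Q) = 61*(1/46) - 39*(-1/20) = 61/46 + 39/20 = 1507/460)
((1/S(-58, -83) - 3997) - 18198) - 20425 = ((1/(1507/460) - 3997) - 18198) - 20425 = ((460/1507 - 3997) - 18198) - 20425 = (-6023019/1507 - 18198) - 20425 = -33447405/1507 - 20425 = -64227880/1507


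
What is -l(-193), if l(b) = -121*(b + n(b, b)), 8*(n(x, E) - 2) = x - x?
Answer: -23111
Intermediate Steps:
n(x, E) = 2 (n(x, E) = 2 + (x - x)/8 = 2 + (⅛)*0 = 2 + 0 = 2)
l(b) = -242 - 121*b (l(b) = -121*(b + 2) = -121*(2 + b) = -242 - 121*b)
-l(-193) = -(-242 - 121*(-193)) = -(-242 + 23353) = -1*23111 = -23111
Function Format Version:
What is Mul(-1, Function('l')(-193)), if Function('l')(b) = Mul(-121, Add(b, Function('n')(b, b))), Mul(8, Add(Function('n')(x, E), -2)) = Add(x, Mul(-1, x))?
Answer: -23111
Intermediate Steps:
Function('n')(x, E) = 2 (Function('n')(x, E) = Add(2, Mul(Rational(1, 8), Add(x, Mul(-1, x)))) = Add(2, Mul(Rational(1, 8), 0)) = Add(2, 0) = 2)
Function('l')(b) = Add(-242, Mul(-121, b)) (Function('l')(b) = Mul(-121, Add(b, 2)) = Mul(-121, Add(2, b)) = Add(-242, Mul(-121, b)))
Mul(-1, Function('l')(-193)) = Mul(-1, Add(-242, Mul(-121, -193))) = Mul(-1, Add(-242, 23353)) = Mul(-1, 23111) = -23111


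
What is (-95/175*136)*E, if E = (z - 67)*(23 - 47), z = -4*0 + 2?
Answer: -806208/7 ≈ -1.1517e+5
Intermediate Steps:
z = 2 (z = 0 + 2 = 2)
E = 1560 (E = (2 - 67)*(23 - 47) = -65*(-24) = 1560)
(-95/175*136)*E = (-95/175*136)*1560 = (-95*1/175*136)*1560 = -19/35*136*1560 = -2584/35*1560 = -806208/7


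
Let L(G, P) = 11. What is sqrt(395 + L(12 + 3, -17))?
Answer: sqrt(406) ≈ 20.149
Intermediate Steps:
sqrt(395 + L(12 + 3, -17)) = sqrt(395 + 11) = sqrt(406)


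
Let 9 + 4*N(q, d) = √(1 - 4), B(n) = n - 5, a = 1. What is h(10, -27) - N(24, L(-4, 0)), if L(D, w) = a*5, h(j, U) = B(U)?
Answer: -119/4 - I*√3/4 ≈ -29.75 - 0.43301*I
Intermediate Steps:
B(n) = -5 + n
h(j, U) = -5 + U
L(D, w) = 5 (L(D, w) = 1*5 = 5)
N(q, d) = -9/4 + I*√3/4 (N(q, d) = -9/4 + √(1 - 4)/4 = -9/4 + √(-3)/4 = -9/4 + (I*√3)/4 = -9/4 + I*√3/4)
h(10, -27) - N(24, L(-4, 0)) = (-5 - 27) - (-9/4 + I*√3/4) = -32 + (9/4 - I*√3/4) = -119/4 - I*√3/4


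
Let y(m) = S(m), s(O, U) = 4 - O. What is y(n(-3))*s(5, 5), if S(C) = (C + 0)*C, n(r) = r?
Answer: -9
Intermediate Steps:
S(C) = C² (S(C) = C*C = C²)
y(m) = m²
y(n(-3))*s(5, 5) = (-3)²*(4 - 1*5) = 9*(4 - 5) = 9*(-1) = -9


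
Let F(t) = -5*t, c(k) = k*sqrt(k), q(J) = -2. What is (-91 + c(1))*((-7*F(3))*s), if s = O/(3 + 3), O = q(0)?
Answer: 3150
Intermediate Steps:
O = -2
c(k) = k**(3/2)
s = -1/3 (s = -2/(3 + 3) = -2/6 = -2*1/6 = -1/3 ≈ -0.33333)
(-91 + c(1))*((-7*F(3))*s) = (-91 + 1**(3/2))*(-(-35)*3*(-1/3)) = (-91 + 1)*(-7*(-15)*(-1/3)) = -9450*(-1)/3 = -90*(-35) = 3150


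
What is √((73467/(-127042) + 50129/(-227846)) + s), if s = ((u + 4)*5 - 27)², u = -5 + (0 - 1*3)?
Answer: 3*√12848537874153715547014/7236502883 ≈ 46.992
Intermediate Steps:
u = -8 (u = -5 + (0 - 3) = -5 - 3 = -8)
s = 2209 (s = ((-8 + 4)*5 - 27)² = (-4*5 - 27)² = (-20 - 27)² = (-47)² = 2209)
√((73467/(-127042) + 50129/(-227846)) + s) = √((73467/(-127042) + 50129/(-227846)) + 2209) = √((73467*(-1/127042) + 50129*(-1/227846)) + 2209) = √((-73467/127042 - 50129/227846) + 2209) = √(-5776912625/7236502883 + 2209) = √(15979657955922/7236502883) = 3*√12848537874153715547014/7236502883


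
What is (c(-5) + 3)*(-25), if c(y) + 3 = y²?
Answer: -625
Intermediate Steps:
c(y) = -3 + y²
(c(-5) + 3)*(-25) = ((-3 + (-5)²) + 3)*(-25) = ((-3 + 25) + 3)*(-25) = (22 + 3)*(-25) = 25*(-25) = -625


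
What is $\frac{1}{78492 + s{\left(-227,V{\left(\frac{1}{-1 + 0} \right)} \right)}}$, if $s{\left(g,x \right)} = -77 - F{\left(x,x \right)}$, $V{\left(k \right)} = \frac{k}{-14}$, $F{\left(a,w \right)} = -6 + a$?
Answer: $\frac{14}{1097893} \approx 1.2752 \cdot 10^{-5}$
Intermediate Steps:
$V{\left(k \right)} = - \frac{k}{14}$ ($V{\left(k \right)} = k \left(- \frac{1}{14}\right) = - \frac{k}{14}$)
$s{\left(g,x \right)} = -71 - x$ ($s{\left(g,x \right)} = -77 - \left(-6 + x\right) = -71 - x$)
$\frac{1}{78492 + s{\left(-227,V{\left(\frac{1}{-1 + 0} \right)} \right)}} = \frac{1}{78492 - \left(71 - \frac{1}{14 \left(-1 + 0\right)}\right)} = \frac{1}{78492 - \left(71 - \frac{1}{14 \left(-1\right)}\right)} = \frac{1}{78492 - \left(71 - - \frac{1}{14}\right)} = \frac{1}{78492 - \frac{995}{14}} = \frac{1}{\frac{1097893}{14}} = \frac{14}{1097893}$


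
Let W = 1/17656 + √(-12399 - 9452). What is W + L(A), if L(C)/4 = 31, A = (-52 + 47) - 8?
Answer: 2189345/17656 + I*√21851 ≈ 124.0 + 147.82*I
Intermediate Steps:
A = -13 (A = -5 - 8 = -13)
L(C) = 124 (L(C) = 4*31 = 124)
W = 1/17656 + I*√21851 (W = 1/17656 + √(-21851) = 1/17656 + I*√21851 ≈ 5.6638e-5 + 147.82*I)
W + L(A) = (1/17656 + I*√21851) + 124 = 2189345/17656 + I*√21851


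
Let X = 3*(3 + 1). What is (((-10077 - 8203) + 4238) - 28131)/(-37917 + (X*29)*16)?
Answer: 42173/32349 ≈ 1.3037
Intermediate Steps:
X = 12 (X = 3*4 = 12)
(((-10077 - 8203) + 4238) - 28131)/(-37917 + (X*29)*16) = (((-10077 - 8203) + 4238) - 28131)/(-37917 + (12*29)*16) = ((-18280 + 4238) - 28131)/(-37917 + 348*16) = (-14042 - 28131)/(-37917 + 5568) = -42173/(-32349) = -42173*(-1/32349) = 42173/32349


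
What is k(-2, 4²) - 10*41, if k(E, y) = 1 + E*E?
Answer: -405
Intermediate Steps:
k(E, y) = 1 + E²
k(-2, 4²) - 10*41 = (1 + (-2)²) - 10*41 = (1 + 4) - 410 = 5 - 410 = -405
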